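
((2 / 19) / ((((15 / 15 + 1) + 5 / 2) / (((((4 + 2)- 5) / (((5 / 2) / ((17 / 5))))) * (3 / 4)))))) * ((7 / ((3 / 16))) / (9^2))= 3808 / 346275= 0.01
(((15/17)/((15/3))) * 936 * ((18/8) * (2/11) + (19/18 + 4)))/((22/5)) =421980/2057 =205.14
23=23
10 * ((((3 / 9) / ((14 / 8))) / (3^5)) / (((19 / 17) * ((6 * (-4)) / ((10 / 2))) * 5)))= -85 / 290871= -0.00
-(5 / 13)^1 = -5 / 13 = -0.38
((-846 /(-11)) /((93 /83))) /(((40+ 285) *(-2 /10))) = -23406 /22165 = -1.06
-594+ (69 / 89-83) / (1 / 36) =-316314 / 89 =-3554.09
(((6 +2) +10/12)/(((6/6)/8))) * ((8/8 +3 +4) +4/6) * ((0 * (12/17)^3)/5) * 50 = 0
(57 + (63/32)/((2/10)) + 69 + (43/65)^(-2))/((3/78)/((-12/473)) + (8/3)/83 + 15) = 10.22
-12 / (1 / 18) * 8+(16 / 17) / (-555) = -1728.00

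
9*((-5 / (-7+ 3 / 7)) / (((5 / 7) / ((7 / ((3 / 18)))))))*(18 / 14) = 11907 / 23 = 517.70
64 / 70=32 / 35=0.91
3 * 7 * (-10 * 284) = -59640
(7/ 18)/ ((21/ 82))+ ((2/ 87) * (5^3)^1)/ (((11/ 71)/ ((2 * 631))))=201617579/ 8613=23408.52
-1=-1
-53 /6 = -8.83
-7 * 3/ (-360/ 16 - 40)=42/ 125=0.34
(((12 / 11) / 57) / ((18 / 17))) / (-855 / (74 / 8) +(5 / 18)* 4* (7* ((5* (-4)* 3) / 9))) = -1887 / 15062630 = -0.00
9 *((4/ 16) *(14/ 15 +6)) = 78/ 5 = 15.60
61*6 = 366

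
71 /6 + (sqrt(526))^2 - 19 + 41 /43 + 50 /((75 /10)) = 45275 /86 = 526.45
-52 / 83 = -0.63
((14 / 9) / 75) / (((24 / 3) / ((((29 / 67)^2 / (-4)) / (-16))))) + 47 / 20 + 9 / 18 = 2210748607 / 775699200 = 2.85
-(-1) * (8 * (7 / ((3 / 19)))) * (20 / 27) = 21280 / 81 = 262.72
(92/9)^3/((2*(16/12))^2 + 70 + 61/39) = 10122944/745605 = 13.58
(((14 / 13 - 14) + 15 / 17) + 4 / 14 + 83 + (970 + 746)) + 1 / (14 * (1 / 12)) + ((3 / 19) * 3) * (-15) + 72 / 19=52460225 / 29393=1784.79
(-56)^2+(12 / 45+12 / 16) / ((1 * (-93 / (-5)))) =3499837 / 1116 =3136.05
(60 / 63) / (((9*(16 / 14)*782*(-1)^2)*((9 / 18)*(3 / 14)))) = 35 / 31671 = 0.00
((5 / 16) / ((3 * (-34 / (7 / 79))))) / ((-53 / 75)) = 875 / 2277728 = 0.00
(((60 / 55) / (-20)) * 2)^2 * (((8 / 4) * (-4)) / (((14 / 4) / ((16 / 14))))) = -4608 / 148225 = -0.03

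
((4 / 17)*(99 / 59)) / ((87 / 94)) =12408 / 29087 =0.43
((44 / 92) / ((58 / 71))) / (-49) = -781 / 65366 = -0.01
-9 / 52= -0.17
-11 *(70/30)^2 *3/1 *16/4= -718.67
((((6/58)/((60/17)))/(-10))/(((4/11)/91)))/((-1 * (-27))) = -17017/626400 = -0.03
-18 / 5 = -3.60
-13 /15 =-0.87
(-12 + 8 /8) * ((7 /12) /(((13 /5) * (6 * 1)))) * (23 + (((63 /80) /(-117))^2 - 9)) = -388656191 /67491840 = -5.76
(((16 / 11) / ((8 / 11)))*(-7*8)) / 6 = -18.67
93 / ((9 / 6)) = 62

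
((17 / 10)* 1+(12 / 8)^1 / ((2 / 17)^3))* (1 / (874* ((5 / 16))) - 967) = -155996560097 / 174800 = -892428.83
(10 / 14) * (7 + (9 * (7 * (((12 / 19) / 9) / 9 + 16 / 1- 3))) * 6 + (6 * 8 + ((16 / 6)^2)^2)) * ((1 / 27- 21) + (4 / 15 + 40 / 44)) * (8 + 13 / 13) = -227128064984 / 355509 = -638881.34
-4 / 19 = -0.21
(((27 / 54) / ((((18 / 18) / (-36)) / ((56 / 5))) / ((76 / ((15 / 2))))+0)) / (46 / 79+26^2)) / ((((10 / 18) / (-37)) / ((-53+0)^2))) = 1887017525568 / 3340625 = 564869.61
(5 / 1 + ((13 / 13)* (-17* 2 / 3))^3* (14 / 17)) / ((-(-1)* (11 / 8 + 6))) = -257864 / 1593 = -161.87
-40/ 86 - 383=-16489/ 43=-383.47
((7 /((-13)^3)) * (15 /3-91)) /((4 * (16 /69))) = 20769 /70304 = 0.30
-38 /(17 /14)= -31.29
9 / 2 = 4.50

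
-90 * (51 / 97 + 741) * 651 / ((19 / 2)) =-4573262.64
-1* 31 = -31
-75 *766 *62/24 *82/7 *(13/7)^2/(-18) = 2056700425/6174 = 333122.84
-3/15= -1/5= -0.20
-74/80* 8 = -37/5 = -7.40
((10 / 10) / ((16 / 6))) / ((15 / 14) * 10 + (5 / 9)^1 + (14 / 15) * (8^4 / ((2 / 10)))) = 189 / 9639472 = 0.00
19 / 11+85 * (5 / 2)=4713 / 22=214.23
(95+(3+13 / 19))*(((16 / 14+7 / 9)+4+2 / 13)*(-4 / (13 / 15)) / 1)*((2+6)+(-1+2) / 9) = -4539687500 / 202293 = -22441.15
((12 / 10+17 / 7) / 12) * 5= 127 / 84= 1.51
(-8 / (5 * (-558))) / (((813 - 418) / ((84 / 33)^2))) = 3136 / 66674025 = 0.00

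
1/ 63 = 0.02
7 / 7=1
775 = 775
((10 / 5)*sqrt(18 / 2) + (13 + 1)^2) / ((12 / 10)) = 505 / 3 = 168.33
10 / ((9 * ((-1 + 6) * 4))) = 1 / 18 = 0.06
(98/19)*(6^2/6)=588/19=30.95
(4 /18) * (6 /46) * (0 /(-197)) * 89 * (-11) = 0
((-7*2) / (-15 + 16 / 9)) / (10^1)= 9 / 85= 0.11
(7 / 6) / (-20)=-7 / 120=-0.06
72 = 72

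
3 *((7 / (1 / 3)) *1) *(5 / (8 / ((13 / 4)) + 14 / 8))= 5460 / 73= 74.79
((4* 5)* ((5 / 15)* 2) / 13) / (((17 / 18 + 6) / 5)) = 0.74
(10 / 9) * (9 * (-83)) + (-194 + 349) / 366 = -829.58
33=33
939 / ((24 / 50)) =7825 / 4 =1956.25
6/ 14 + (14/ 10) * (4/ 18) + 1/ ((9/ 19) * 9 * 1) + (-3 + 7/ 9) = -3538/ 2835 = -1.25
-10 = -10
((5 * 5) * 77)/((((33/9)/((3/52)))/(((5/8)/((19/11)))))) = 86625/7904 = 10.96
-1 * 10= -10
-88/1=-88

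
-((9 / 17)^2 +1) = -370 / 289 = -1.28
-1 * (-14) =14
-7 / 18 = -0.39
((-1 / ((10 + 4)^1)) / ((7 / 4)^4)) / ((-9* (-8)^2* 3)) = 2 / 453789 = 0.00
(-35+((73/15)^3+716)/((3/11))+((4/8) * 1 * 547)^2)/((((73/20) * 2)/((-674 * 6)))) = -2124122035402/49275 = -43107499.45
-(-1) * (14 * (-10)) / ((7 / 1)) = -20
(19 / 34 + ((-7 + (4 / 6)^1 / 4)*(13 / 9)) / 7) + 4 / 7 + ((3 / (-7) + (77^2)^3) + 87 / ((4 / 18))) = 1339322216963141 / 6426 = 208422380479.79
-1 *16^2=-256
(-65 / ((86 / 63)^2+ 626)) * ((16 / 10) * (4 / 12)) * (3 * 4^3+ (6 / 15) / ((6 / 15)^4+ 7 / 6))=-59159881872 / 5570843645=-10.62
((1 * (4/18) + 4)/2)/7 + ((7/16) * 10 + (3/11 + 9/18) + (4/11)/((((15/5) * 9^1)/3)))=10145/1848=5.49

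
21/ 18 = 7/ 6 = 1.17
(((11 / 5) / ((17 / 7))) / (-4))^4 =35153041 / 13363360000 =0.00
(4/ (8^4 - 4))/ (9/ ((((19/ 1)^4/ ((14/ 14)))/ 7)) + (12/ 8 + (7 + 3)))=260642/ 3066451707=0.00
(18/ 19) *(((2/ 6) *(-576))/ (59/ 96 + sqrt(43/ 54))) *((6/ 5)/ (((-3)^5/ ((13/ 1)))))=-18849792/ 1099435 + 1703936 *sqrt(258)/ 1099435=7.75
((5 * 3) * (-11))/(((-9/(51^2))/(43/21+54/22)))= 1502800/7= 214685.71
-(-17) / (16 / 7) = 119 / 16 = 7.44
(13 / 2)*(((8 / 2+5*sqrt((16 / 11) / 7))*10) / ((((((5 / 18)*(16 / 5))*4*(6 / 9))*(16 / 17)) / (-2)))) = -29835 / 128-149175*sqrt(77) / 9856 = -365.90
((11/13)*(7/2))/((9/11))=847/234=3.62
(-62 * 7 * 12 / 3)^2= 3013696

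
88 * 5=440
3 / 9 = 1 / 3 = 0.33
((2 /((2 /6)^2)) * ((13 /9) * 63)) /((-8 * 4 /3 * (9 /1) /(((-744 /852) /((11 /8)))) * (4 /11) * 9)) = 3.31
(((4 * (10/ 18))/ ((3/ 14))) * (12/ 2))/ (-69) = -560/ 621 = -0.90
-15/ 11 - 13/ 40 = -743/ 440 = -1.69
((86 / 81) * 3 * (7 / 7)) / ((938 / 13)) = 559 / 12663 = 0.04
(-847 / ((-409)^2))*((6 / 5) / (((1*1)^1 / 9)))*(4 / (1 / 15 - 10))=548856 / 24924869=0.02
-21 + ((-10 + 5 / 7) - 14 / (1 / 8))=-142.29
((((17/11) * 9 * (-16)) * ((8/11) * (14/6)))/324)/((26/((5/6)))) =-4760/127413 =-0.04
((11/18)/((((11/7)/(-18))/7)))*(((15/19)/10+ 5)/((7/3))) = -4053/38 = -106.66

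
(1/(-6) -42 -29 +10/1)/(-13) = 367/78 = 4.71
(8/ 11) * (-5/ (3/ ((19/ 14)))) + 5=775/ 231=3.35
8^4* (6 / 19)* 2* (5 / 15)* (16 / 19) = 262144 / 361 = 726.16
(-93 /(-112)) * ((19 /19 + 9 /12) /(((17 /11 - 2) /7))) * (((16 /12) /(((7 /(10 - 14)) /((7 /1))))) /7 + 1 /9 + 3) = -12617 /240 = -52.57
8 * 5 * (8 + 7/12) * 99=33990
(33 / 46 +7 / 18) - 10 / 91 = 18769 / 18837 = 1.00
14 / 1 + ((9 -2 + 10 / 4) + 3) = 26.50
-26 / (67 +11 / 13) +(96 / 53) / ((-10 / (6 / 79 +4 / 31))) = -120304801 / 286202385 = -0.42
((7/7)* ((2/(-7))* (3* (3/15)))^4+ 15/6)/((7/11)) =82562887/21008750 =3.93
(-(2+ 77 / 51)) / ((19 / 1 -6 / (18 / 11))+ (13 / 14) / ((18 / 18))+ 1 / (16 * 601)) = -12048848 / 55826045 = -0.22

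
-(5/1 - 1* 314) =309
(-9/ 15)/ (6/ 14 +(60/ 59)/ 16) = -1652/ 1355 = -1.22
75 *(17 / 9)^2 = 7225 / 27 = 267.59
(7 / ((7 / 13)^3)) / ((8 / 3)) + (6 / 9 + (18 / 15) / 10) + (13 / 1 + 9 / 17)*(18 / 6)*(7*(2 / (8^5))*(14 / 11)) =49605145907 / 2814873600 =17.62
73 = 73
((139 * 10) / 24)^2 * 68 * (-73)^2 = 43758683825 / 36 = 1215518995.14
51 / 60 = 17 / 20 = 0.85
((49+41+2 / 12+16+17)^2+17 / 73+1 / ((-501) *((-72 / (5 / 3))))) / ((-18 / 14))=-838890780245 / 71097912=-11799.09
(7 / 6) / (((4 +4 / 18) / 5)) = 105 / 76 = 1.38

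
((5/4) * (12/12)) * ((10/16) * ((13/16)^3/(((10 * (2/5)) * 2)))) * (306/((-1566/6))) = -933725/15204352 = -0.06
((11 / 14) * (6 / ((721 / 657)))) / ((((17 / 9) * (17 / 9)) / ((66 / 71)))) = 115906626 / 103559393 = 1.12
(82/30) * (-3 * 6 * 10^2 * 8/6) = -6560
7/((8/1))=0.88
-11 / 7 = -1.57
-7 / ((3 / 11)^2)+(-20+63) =-51.11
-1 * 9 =-9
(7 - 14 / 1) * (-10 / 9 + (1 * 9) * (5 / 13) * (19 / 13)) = -42035 / 1521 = -27.64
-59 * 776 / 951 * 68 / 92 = -778328 / 21873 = -35.58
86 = 86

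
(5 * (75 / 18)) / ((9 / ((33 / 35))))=275 / 126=2.18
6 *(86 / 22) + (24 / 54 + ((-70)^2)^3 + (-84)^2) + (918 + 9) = 11647251792683 / 99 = 117649008006.90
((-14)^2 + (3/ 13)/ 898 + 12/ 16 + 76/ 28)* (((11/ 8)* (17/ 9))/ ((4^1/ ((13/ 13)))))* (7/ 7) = 6096141469/ 47069568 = 129.51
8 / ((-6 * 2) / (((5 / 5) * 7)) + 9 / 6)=-37.33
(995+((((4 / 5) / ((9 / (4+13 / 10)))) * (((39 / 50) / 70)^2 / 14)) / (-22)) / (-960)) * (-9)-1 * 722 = -146045284000026871 / 15092000000000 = -9677.00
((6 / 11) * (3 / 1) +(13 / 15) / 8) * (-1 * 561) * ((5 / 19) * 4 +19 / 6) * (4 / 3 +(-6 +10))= -18831631 / 855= -22025.30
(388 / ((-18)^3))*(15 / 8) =-485 / 3888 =-0.12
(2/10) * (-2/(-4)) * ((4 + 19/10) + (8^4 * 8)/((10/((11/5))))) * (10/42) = 360743/2100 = 171.78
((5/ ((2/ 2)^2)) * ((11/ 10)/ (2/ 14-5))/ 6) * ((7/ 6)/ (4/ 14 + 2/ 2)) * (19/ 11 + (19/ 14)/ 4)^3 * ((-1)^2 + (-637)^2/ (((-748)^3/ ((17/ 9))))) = -456233846994203855/ 302417999260286976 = -1.51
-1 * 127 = -127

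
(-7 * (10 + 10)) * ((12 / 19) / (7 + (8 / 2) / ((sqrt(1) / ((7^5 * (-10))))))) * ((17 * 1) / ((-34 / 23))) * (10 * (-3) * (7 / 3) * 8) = 515200 / 608247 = 0.85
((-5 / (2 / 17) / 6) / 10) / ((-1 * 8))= 0.09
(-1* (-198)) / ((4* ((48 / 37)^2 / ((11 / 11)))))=15059 / 512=29.41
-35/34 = -1.03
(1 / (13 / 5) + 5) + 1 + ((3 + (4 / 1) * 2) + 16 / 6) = 782 / 39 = 20.05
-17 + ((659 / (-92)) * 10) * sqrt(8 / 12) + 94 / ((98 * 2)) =-3295 * sqrt(6) / 138 -1619 / 98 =-75.01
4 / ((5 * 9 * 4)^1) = 1 / 45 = 0.02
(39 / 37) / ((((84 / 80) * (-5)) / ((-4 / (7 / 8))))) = 0.92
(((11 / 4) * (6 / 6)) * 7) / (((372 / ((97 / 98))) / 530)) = 282755 / 10416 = 27.15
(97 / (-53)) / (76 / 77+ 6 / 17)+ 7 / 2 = 99197 / 46481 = 2.13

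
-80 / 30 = -8 / 3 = -2.67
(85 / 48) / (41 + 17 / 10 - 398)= -0.00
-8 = -8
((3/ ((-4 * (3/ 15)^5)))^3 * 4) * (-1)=823974609375/ 16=51498413085.94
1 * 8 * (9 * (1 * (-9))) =-648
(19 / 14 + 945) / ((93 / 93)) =13249 / 14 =946.36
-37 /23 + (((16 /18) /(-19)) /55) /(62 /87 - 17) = -164359579 /102172785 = -1.61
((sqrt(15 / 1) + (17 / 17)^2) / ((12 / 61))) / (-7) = -61*sqrt(15) / 84 - 61 / 84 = -3.54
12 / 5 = 2.40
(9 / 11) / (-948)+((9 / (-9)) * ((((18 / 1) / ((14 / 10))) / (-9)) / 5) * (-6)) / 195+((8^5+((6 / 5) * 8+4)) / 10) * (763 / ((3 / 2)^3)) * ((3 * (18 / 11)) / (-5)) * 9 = -258931961361053 / 39539500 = -6548690.84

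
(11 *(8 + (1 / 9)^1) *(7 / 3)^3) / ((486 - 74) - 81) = 275429 / 80433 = 3.42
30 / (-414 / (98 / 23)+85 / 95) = -13965 / 44813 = -0.31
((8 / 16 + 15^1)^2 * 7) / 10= 6727 / 40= 168.18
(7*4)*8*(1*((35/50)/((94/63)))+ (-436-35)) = -24768744/235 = -105398.91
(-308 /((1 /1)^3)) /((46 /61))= -9394 /23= -408.43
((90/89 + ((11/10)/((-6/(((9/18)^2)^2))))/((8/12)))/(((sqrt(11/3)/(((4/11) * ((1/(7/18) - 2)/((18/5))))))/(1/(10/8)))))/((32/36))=56621 * sqrt(33)/12061280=0.03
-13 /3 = -4.33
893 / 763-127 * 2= -192909 / 763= -252.83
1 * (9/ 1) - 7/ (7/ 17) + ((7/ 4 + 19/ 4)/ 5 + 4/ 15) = -193/ 30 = -6.43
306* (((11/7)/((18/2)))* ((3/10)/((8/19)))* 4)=10659/70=152.27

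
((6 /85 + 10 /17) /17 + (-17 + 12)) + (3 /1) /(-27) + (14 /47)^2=-143169914 /28728045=-4.98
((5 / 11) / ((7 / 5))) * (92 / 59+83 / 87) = 46075 / 56463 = 0.82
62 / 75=0.83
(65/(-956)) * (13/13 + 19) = -325/239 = -1.36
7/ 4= 1.75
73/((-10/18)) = -657/5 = -131.40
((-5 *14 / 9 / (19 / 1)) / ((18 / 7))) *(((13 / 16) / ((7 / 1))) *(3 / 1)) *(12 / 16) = -455 / 10944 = -0.04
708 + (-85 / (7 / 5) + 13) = 4622 / 7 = 660.29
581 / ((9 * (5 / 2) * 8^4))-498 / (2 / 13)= -298321339 / 92160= -3236.99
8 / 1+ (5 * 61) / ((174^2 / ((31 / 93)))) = 726929 / 90828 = 8.00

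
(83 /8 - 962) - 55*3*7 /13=-108209 /104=-1040.47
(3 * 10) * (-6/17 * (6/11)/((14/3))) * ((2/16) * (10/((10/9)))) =-3645/2618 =-1.39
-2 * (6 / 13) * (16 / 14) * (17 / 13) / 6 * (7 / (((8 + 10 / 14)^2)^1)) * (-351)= 359856 / 48373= 7.44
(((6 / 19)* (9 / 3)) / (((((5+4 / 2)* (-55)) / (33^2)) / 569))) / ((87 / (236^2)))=-18824468256 / 19285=-976119.69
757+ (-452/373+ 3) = 283028/373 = 758.79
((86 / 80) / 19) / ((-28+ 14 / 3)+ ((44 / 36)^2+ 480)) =3483 / 28204360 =0.00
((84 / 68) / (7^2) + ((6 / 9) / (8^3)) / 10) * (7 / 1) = 23159 / 130560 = 0.18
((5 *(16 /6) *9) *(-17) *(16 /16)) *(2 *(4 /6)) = -2720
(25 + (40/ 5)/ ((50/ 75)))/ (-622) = -0.06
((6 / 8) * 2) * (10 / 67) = 15 / 67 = 0.22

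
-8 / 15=-0.53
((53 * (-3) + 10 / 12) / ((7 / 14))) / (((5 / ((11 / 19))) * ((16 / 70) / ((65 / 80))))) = -130.20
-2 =-2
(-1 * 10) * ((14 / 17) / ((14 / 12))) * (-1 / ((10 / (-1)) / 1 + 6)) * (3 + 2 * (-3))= 90 / 17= 5.29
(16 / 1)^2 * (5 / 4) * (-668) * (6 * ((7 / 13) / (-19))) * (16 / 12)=48463.81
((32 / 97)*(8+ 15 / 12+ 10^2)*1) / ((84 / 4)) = 3496 / 2037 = 1.72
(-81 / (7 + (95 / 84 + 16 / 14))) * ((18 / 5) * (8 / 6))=-163296 / 3895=-41.92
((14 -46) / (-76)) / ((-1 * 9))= -8 / 171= -0.05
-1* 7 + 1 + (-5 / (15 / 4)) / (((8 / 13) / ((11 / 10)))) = -503 / 60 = -8.38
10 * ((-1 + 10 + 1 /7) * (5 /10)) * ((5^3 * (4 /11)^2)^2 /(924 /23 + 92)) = 184000000 /1947253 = 94.49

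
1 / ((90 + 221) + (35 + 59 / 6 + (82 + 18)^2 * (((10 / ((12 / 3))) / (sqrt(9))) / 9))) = 54 / 69215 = 0.00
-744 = -744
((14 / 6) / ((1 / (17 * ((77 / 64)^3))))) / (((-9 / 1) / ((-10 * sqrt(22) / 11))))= 24694285 * sqrt(22) / 3538944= 32.73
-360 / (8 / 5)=-225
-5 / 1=-5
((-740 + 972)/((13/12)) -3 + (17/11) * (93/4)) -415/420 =739031/3003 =246.10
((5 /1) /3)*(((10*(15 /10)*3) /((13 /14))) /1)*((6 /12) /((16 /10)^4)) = 328125 /53248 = 6.16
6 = 6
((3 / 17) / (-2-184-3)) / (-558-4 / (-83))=83 / 49598010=0.00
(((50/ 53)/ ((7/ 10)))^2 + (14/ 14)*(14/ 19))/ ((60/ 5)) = 1112829/ 5230358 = 0.21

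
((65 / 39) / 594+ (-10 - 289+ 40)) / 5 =-461533 / 8910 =-51.80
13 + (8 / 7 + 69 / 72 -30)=-2503 / 168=-14.90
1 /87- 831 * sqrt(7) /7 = 1 /87- 831 * sqrt(7) /7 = -314.08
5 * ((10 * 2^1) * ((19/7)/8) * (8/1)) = 271.43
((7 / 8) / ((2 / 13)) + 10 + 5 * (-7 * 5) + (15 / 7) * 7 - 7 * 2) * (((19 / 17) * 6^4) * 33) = -7567263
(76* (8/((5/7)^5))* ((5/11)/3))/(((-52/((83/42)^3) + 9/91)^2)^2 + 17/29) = 1086086609799148903427941114393642875152/4259661730388629586976632930613008649375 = 0.25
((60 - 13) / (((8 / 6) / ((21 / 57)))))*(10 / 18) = 1645 / 228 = 7.21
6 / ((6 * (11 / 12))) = 12 / 11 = 1.09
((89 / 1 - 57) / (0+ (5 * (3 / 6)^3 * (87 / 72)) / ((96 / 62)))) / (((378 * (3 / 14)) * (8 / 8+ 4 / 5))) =32768 / 72819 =0.45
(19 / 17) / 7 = 19 / 119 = 0.16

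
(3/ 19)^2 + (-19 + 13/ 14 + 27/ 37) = -3238201/ 186998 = -17.32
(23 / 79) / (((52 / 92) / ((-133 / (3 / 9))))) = -211071 / 1027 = -205.52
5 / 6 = 0.83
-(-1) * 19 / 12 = 19 / 12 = 1.58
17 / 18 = 0.94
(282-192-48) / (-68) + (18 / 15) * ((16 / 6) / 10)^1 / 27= -13903 / 22950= -0.61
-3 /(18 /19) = -3.17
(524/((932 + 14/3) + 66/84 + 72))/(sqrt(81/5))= 7336 * sqrt(5)/127191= 0.13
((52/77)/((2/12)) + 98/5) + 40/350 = 1830/77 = 23.77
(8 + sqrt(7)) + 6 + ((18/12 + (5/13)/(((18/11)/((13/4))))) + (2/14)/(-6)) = sqrt(7) + 8185/504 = 18.89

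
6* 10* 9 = 540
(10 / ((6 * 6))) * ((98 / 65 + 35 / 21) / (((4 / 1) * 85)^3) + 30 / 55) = 0.15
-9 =-9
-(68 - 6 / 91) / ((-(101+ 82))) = 6182 / 16653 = 0.37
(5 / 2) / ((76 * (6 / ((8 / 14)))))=5 / 1596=0.00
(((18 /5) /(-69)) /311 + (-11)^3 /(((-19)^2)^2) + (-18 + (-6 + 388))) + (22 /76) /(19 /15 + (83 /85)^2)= 163339354638698011 /448586601297860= 364.12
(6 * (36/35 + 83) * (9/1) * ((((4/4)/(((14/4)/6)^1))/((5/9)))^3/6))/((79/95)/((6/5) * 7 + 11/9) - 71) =-313.33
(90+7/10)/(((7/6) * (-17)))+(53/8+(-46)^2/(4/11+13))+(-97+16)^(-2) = 35063738489/218612520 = 160.39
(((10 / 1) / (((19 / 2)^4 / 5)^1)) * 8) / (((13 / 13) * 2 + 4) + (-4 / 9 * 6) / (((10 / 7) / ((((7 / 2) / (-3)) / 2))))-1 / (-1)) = 72000 / 11859211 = 0.01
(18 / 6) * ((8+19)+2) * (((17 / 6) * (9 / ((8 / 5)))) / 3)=7395 / 16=462.19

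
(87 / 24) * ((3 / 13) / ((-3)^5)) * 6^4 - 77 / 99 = -613 / 117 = -5.24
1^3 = 1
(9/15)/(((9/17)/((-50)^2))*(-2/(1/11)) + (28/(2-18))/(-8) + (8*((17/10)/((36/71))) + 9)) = 1836000/110271119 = 0.02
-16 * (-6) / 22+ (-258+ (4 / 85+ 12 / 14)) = -1654132 / 6545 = -252.73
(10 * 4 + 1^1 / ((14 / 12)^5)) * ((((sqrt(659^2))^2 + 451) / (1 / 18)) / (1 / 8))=42572463118848 / 16807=2533019760.75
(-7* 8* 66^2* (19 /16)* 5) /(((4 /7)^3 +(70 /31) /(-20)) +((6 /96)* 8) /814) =-25072043645880 /1286171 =-19493553.85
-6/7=-0.86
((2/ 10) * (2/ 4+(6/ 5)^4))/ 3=3217/ 18750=0.17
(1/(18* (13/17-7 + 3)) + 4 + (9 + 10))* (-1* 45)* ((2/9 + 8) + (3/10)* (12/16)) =-8736.35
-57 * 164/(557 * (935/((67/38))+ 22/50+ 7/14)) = -31315800/991264493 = -0.03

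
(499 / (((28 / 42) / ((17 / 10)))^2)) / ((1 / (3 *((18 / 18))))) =3893697 / 400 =9734.24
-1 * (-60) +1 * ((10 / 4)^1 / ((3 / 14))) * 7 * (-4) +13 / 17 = -13561 / 51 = -265.90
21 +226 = 247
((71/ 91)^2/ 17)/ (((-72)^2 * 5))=5041/ 3648939840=0.00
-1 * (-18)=18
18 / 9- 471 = -469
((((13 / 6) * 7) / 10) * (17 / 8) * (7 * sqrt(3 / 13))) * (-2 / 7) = -119 * sqrt(39) / 240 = -3.10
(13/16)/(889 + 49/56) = 13/14238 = 0.00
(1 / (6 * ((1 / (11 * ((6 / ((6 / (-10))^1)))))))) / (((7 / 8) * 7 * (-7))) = 440 / 1029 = 0.43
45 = 45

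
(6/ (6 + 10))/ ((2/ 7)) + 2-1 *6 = -43/ 16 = -2.69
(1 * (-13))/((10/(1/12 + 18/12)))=-247/120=-2.06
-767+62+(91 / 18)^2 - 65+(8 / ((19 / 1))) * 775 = -2573981 / 6156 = -418.13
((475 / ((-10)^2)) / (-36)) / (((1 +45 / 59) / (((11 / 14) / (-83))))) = 12331 / 17402112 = 0.00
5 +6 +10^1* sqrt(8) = 11 +20* sqrt(2) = 39.28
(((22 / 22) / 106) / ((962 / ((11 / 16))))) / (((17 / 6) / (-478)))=-7887 / 6934096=-0.00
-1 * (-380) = 380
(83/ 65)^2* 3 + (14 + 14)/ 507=62701/ 12675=4.95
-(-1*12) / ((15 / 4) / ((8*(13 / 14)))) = 23.77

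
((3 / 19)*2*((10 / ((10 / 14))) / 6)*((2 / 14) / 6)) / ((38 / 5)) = 5 / 2166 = 0.00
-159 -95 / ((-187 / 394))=7697 / 187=41.16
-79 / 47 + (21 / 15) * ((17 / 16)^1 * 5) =4329 / 752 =5.76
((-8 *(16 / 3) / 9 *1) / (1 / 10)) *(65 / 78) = -3200 / 81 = -39.51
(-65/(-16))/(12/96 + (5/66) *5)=2145/266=8.06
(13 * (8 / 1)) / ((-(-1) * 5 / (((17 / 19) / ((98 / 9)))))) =7956 / 4655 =1.71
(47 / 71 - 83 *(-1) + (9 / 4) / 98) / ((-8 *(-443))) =2329119 / 98636608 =0.02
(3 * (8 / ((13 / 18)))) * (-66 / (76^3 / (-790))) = 3.95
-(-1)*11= 11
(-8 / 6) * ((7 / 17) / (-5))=28 / 255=0.11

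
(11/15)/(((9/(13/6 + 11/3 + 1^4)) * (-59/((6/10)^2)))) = -451/132750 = -0.00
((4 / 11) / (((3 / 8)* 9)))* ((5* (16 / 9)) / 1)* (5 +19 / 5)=2048 / 243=8.43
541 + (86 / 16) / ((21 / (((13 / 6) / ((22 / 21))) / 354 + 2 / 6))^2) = 5716810878675 / 10567090688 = 541.00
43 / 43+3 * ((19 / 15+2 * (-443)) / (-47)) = 13506 / 235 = 57.47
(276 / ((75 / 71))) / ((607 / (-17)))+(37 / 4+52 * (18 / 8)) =7219199 / 60700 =118.93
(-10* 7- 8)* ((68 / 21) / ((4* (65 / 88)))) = -85.49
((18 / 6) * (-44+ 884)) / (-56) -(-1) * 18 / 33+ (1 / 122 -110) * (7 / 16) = -1987791 / 21472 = -92.58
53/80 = 0.66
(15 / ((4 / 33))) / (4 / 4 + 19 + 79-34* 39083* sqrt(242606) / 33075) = -12842762625* sqrt(242606) / 1011511610749714-63293146875 / 2023023221499428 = -0.01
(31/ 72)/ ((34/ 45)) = 155/ 272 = 0.57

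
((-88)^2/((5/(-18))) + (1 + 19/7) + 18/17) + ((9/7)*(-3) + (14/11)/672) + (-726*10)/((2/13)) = -23583200189/314160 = -75067.48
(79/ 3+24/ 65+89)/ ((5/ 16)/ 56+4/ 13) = 20215552/ 54735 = 369.34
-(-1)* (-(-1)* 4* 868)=3472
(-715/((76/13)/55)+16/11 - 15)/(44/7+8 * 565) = -39443593/26487824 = -1.49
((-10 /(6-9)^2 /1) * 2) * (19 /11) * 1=-380 /99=-3.84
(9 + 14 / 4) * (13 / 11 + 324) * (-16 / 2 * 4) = -1430800 / 11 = -130072.73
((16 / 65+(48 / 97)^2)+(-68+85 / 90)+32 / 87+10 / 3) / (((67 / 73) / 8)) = -547.94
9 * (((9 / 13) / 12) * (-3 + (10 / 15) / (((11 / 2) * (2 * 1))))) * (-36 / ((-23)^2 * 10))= 0.01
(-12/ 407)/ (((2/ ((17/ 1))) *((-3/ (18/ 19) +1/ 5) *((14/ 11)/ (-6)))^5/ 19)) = -167547156064200000/ 3472497624895691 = -48.25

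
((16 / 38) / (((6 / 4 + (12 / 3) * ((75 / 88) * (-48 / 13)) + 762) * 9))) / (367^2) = 2288 / 4946336480259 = 0.00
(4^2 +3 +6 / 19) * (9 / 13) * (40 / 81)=14680 / 2223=6.60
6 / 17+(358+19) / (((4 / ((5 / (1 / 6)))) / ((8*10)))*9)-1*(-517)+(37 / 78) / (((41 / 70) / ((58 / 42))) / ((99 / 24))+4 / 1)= 222580831895 / 8677344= 25650.80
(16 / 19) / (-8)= -2 / 19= -0.11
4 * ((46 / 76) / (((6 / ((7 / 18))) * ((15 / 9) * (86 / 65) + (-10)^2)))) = 2093 / 1363212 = 0.00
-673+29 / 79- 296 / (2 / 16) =-240210 / 79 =-3040.63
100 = 100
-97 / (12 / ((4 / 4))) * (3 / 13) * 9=-873 / 52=-16.79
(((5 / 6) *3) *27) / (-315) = -3 / 14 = -0.21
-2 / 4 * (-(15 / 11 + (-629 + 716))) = 486 / 11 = 44.18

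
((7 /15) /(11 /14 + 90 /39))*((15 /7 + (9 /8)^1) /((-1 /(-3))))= 16653 /11260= 1.48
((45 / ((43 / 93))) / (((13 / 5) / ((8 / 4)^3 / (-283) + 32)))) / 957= 167400 / 133859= 1.25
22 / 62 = 0.35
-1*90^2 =-8100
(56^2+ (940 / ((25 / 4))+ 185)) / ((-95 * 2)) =-17357 / 950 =-18.27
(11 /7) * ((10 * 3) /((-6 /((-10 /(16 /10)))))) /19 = 1375 /532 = 2.58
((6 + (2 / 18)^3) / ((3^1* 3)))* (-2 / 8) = -4375 / 26244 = -0.17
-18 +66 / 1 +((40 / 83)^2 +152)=1379400 / 6889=200.23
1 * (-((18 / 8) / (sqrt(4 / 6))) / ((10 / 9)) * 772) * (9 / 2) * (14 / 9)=-109431 * sqrt(6) / 20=-13402.51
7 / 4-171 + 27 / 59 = -39835 / 236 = -168.79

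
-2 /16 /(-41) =1 /328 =0.00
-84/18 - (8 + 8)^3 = -12302/3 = -4100.67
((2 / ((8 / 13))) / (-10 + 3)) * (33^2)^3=-16789083597 / 28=-599610128.46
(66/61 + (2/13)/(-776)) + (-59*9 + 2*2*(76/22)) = -1746753003/3384524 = -516.10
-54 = -54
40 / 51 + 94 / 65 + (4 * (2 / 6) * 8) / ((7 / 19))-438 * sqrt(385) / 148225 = 723598 / 23205-438 * sqrt(385) / 148225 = 31.12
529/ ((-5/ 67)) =-35443/ 5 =-7088.60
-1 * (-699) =699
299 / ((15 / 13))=3887 / 15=259.13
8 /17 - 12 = -196 /17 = -11.53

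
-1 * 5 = -5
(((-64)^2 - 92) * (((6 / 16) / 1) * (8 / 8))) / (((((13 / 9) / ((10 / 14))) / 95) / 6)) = 423225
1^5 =1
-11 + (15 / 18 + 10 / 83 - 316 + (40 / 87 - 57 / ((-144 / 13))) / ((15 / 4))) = -46871707 / 144420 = -324.55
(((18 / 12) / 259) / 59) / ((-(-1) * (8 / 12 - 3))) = -9 / 213934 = -0.00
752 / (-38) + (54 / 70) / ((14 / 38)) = -82373 / 4655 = -17.70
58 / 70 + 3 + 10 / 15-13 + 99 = 9502 / 105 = 90.50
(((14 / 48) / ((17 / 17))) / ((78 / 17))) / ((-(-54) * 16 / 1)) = 119 / 1617408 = 0.00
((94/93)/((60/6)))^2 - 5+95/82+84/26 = -0.60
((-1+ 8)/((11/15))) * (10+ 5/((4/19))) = 14175/44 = 322.16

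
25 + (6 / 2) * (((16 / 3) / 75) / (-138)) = 129367 / 5175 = 25.00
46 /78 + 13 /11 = 760 /429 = 1.77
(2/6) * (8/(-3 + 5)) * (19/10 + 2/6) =134/45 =2.98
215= 215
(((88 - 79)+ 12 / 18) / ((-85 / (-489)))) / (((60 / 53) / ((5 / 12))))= 250531 / 12240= 20.47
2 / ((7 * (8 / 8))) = 2 / 7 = 0.29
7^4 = 2401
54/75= 18/25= 0.72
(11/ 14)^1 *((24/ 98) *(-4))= -264/ 343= -0.77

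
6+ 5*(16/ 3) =98/ 3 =32.67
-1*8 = -8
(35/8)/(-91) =-0.05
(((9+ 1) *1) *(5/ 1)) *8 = 400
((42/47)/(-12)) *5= -35/94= -0.37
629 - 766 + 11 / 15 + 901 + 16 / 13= 149363 / 195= 765.96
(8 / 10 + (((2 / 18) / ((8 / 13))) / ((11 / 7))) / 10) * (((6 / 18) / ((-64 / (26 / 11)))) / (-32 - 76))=83551 / 903260160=0.00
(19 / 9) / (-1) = -19 / 9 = -2.11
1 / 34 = 0.03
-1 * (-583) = 583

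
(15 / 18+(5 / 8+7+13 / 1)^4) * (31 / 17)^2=2136891242515 / 3551232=601732.37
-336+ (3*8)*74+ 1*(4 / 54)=38882 / 27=1440.07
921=921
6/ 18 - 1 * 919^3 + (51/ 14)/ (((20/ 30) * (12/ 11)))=-260786922029/ 336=-776151553.66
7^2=49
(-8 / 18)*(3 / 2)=-2 / 3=-0.67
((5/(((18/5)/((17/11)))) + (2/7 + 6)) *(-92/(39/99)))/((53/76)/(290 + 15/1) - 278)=958585720/135323727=7.08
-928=-928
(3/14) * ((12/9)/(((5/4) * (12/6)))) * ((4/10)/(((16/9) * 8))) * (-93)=-837/2800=-0.30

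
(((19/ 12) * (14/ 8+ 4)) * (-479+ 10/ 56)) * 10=-9764765/ 224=-43592.70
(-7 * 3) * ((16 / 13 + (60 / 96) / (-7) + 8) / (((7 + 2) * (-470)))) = 1331 / 29328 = 0.05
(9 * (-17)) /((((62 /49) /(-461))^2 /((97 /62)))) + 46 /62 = -7572811833737 /238328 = -31774746.71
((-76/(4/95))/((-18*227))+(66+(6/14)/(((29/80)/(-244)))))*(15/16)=-920827585/4423776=-208.15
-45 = -45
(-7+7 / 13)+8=20 / 13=1.54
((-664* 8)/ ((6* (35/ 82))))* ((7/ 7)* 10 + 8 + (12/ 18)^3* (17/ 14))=-151147648/ 3969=-38082.05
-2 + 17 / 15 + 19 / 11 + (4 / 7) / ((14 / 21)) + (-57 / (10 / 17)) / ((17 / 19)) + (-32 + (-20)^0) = -63563 / 462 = -137.58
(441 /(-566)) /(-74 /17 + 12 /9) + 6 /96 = 15965 /49808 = 0.32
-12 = -12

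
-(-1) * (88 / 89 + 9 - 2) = 711 / 89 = 7.99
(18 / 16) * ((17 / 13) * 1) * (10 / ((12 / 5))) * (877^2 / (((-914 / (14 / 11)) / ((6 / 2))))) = -20593428975 / 1045616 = -19695.02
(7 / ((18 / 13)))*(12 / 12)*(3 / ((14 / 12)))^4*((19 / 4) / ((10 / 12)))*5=2160756 / 343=6299.58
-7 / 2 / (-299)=7 / 598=0.01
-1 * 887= -887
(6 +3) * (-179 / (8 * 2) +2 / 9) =-1579 / 16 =-98.69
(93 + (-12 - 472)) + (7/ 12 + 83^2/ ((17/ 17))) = 77983/ 12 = 6498.58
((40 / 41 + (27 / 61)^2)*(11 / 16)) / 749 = 1966019 / 1828291024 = 0.00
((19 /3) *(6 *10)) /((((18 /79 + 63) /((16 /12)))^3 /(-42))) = -0.15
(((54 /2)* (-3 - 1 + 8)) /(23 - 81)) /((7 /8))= -432 /203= -2.13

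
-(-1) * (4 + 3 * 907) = 2725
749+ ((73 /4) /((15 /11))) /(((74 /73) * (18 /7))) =754.13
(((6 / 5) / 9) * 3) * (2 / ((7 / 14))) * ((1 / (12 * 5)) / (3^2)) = 2 / 675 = 0.00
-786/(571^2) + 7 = 2281501/326041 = 7.00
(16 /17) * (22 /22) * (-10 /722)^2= 400 /2215457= 0.00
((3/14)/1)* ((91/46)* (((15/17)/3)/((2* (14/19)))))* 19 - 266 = -11578277/43792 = -264.39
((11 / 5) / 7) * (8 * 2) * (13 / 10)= 6.54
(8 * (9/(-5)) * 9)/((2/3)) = -972/5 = -194.40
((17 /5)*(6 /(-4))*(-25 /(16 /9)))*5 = 11475 /32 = 358.59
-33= -33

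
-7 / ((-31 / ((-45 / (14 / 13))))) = -585 / 62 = -9.44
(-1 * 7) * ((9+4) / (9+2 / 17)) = -1547 / 155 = -9.98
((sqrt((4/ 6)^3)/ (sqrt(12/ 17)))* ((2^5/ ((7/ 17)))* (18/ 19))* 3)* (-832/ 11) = -2715648* sqrt(34)/ 1463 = -10823.52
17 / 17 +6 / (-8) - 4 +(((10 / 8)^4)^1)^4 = 136481763265 / 4294967296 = 31.78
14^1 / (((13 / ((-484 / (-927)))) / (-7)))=-47432 / 12051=-3.94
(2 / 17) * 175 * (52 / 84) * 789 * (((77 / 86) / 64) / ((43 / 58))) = 190865675 / 1005856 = 189.75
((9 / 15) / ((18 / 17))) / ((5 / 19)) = 323 / 150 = 2.15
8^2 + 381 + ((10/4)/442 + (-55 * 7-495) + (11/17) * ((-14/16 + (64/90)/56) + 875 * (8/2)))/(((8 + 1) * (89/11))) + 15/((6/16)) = 224834557121/446092920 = 504.01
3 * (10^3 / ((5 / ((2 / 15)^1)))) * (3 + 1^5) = 320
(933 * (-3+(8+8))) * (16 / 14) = 13861.71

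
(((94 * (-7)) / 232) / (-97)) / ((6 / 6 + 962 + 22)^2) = 329 / 10916971700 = 0.00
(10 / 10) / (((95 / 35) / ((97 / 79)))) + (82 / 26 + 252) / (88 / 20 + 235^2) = 2462443654 / 5388456411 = 0.46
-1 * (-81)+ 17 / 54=4391 / 54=81.31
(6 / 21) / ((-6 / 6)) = -2 / 7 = -0.29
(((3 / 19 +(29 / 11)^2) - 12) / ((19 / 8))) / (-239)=89968 / 10439759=0.01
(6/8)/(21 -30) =-1/12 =-0.08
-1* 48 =-48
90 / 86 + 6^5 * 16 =5349933 / 43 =124417.05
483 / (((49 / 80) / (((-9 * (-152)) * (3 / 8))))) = 2831760 / 7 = 404537.14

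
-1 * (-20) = 20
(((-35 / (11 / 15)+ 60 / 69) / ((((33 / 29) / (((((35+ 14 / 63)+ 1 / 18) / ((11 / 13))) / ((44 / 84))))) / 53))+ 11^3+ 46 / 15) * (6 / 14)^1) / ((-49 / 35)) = 52767.49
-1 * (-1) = 1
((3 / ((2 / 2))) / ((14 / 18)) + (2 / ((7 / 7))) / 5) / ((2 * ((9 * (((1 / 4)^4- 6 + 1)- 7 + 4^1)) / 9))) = -19072 / 71645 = -0.27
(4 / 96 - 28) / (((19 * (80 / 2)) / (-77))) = 51667 / 18240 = 2.83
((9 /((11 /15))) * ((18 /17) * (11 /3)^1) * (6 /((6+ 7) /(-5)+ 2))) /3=-2700 /17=-158.82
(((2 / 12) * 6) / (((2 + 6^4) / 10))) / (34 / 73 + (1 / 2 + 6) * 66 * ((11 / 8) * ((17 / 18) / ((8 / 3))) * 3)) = 46720 / 3803549519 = 0.00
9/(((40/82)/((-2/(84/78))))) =-4797/140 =-34.26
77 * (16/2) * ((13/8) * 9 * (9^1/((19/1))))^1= 81081/19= 4267.42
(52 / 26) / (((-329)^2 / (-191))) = -382 / 108241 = -0.00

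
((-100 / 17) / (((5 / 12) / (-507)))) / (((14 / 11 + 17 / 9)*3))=4015440 / 5321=754.64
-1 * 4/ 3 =-1.33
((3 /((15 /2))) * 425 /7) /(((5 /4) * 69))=136 /483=0.28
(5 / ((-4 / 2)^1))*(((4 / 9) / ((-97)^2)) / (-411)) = 10 / 34803891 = 0.00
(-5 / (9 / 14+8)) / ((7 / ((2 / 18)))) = -0.01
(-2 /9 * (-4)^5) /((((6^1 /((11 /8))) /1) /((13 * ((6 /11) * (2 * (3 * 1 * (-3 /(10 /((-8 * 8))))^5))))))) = 5788928720.24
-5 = -5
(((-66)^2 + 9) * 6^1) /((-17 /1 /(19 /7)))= -497610 /119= -4181.60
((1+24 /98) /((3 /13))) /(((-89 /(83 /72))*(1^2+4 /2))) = -65819 /2825928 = -0.02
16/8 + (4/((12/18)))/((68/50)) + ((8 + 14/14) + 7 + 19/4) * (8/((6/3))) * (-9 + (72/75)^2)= -7056014/10625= -664.10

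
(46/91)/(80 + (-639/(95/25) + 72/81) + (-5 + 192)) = 0.01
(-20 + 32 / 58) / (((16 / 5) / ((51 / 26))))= -35955 / 3016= -11.92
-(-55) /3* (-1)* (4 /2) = -110 /3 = -36.67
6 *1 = 6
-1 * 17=-17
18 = 18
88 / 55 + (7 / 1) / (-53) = 389 / 265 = 1.47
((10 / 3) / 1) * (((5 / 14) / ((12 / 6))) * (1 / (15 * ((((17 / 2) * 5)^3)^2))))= 32 / 4752083896875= 0.00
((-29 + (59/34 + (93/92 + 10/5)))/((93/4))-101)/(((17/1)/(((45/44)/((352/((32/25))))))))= -2782947/124664485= -0.02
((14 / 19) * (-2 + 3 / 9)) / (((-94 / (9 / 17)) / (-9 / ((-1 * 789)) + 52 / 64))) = 364035 / 63881648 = 0.01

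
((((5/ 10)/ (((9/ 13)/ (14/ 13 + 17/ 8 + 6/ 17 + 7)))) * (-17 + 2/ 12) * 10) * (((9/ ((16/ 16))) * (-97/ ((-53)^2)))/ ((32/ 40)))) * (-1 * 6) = -4570545425/ 1528096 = -2991.01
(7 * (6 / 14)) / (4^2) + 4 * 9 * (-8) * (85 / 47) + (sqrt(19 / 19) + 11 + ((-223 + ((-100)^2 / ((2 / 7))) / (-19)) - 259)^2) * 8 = 11730657363157 / 271472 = 43211297.53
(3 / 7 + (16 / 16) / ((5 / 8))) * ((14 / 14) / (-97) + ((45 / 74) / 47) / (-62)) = -15620071 / 732084220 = -0.02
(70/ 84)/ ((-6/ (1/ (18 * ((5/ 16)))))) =-2/ 81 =-0.02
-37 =-37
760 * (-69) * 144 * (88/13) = -664519680/13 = -51116898.46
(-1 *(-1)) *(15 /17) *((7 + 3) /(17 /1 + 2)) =150 /323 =0.46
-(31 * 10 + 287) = -597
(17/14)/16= 17/224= 0.08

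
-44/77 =-4/7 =-0.57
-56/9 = -6.22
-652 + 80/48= -1951/3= -650.33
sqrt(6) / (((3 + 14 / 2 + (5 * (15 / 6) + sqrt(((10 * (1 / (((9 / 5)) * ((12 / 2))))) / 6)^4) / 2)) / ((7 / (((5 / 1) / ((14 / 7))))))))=734832 * sqrt(6) / 5908025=0.30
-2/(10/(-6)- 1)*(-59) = -177/4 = -44.25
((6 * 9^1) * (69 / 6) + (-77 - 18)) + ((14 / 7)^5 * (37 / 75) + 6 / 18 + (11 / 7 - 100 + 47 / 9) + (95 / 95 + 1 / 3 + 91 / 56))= 5693587 / 12600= 451.87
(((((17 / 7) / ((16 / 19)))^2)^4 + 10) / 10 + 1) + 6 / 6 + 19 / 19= 119463601528466261921 / 247596317629480960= 482.49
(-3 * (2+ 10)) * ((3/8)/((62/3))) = -81/124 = -0.65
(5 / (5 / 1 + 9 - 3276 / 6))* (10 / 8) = -25 / 2128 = -0.01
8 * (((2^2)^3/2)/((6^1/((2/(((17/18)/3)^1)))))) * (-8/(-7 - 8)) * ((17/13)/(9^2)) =4096/1755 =2.33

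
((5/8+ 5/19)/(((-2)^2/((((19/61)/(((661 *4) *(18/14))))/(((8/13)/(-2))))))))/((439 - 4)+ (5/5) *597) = -455/7101657088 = -0.00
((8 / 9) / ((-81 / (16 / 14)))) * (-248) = 15872 / 5103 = 3.11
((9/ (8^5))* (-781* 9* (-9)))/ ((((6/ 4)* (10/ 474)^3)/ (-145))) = -73265639280471/ 409600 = -178871189.65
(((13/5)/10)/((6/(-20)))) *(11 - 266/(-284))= -10.35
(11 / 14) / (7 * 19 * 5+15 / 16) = 88 / 74585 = 0.00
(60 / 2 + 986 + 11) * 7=7189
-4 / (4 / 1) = -1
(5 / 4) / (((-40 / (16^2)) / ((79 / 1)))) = -632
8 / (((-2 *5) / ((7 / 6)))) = -14 / 15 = -0.93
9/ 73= 0.12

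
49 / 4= 12.25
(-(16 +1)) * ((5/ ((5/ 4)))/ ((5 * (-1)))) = 68/ 5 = 13.60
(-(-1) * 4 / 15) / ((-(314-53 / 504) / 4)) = -2688 / 791015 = -0.00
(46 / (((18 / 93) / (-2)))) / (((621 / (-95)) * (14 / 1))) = 2945 / 567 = 5.19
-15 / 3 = -5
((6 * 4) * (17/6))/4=17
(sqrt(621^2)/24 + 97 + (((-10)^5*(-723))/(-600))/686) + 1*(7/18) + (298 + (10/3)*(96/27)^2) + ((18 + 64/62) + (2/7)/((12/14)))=6348203945/20670552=307.11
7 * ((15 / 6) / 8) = 35 / 16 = 2.19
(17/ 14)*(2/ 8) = 17/ 56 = 0.30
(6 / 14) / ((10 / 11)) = 33 / 70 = 0.47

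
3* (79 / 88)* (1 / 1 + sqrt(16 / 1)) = 1185 / 88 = 13.47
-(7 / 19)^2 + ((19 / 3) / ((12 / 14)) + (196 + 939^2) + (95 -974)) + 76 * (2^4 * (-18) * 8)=4587206263 / 6498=705941.25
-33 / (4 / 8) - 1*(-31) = -35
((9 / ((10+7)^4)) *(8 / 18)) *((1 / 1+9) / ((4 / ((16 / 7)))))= 160 / 584647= 0.00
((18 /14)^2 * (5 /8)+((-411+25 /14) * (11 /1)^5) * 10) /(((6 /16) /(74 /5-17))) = 568359285373 /147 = 3866389696.41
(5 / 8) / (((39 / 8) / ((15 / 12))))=0.16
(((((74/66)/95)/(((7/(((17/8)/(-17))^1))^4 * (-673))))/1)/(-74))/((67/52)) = 13/695103578695680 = 0.00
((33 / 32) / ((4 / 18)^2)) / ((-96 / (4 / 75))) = -297 / 25600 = -0.01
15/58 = 0.26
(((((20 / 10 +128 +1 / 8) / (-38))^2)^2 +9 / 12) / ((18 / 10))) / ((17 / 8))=1967950079255 / 54447071232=36.14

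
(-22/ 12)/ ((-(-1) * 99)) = -1/ 54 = -0.02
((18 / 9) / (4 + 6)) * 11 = 2.20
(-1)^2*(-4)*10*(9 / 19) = -360 / 19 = -18.95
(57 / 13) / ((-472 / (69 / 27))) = -437 / 18408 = -0.02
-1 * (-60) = 60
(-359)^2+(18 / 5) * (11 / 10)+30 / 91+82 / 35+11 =293244389 / 2275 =128898.63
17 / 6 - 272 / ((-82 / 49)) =165.37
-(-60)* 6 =360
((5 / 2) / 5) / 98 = 1 / 196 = 0.01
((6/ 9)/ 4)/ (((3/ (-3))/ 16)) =-8/ 3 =-2.67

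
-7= -7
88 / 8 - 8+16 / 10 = 23 / 5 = 4.60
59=59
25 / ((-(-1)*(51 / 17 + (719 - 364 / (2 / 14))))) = -25 / 1826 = -0.01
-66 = -66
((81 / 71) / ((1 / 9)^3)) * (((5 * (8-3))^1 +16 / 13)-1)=19368072 / 923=20983.83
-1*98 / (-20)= 49 / 10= 4.90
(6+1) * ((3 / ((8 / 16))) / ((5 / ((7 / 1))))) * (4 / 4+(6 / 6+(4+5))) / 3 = 1078 / 5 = 215.60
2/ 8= 1/ 4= 0.25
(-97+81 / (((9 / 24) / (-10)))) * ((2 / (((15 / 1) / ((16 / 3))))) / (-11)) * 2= 144448 / 495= 291.81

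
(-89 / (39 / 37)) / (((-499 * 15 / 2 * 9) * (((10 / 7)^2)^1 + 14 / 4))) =645428 / 1426588605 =0.00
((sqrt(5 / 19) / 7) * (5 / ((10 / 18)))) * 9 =81 * sqrt(95) / 133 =5.94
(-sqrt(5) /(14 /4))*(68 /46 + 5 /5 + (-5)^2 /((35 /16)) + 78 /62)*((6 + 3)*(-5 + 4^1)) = 87.20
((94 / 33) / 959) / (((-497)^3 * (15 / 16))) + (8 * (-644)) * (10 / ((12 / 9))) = -2251801427165969104 / 58276434450465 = -38640.00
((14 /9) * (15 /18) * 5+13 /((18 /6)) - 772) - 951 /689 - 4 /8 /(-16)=-453933557 /595296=-762.53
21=21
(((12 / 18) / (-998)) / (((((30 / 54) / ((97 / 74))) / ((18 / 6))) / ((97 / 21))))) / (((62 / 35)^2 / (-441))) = 435683745 / 141943544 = 3.07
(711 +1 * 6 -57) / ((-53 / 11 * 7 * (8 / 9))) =-16335 / 742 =-22.01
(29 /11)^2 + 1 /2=1803 /242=7.45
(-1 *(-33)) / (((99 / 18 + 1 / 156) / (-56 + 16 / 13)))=-281952 / 859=-328.23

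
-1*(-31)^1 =31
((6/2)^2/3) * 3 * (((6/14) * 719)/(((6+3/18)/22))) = 2562516/259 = 9893.88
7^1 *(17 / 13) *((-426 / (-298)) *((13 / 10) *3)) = 76041 / 1490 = 51.03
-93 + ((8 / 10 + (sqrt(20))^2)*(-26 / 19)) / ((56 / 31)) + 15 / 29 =-2087392 / 19285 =-108.24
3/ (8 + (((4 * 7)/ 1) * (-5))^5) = -1/ 17927466664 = -0.00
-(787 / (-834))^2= -619369 / 695556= -0.89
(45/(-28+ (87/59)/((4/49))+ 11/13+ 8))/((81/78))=-79768/2007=-39.74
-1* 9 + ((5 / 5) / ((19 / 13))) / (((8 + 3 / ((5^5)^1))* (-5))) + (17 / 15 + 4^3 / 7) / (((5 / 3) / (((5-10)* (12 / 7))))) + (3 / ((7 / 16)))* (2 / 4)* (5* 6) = 4770907054 / 116388965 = 40.99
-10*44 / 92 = -110 / 23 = -4.78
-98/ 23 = -4.26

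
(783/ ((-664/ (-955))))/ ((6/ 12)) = 747765/ 332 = 2252.30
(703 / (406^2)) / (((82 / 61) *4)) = 42883 / 54066208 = 0.00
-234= -234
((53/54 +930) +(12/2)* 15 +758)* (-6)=-96065/9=-10673.89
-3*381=-1143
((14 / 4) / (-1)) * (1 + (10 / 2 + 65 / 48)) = -25.74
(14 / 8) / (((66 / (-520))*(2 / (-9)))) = 1365 / 22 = 62.05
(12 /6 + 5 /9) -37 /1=-310 /9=-34.44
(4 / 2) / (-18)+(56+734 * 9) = 59957 / 9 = 6661.89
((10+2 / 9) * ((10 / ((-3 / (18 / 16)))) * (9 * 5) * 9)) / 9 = -1725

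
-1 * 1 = -1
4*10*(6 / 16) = 15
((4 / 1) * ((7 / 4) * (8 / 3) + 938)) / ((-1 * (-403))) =11312 / 1209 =9.36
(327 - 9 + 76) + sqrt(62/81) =sqrt(62)/9 + 394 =394.87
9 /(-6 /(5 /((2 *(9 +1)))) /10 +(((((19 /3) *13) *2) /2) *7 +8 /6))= 135 /8629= 0.02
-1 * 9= -9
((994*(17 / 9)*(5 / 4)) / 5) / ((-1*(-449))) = 8449 / 8082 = 1.05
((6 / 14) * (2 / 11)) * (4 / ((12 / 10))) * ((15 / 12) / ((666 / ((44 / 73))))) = 0.00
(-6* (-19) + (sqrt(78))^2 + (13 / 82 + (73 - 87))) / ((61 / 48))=350616 / 2501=140.19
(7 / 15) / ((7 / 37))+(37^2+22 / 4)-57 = 39599 / 30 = 1319.97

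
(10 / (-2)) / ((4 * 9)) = -5 / 36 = -0.14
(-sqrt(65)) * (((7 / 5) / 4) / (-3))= 7 * sqrt(65) / 60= 0.94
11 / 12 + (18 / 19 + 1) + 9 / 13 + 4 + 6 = 40181 / 2964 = 13.56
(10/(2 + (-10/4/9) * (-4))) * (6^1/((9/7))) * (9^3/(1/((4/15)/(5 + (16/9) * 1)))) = 26244/61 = 430.23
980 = 980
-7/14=-1/2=-0.50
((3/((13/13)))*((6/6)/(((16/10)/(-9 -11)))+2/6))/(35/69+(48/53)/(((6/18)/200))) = -266961/3978110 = -0.07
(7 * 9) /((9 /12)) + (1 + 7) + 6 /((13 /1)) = 1202 /13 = 92.46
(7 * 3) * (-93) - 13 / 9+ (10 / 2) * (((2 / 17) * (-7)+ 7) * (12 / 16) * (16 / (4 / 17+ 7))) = -702290 / 369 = -1903.22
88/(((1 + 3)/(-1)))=-22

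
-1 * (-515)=515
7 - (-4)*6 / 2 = 19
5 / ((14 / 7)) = 5 / 2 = 2.50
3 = 3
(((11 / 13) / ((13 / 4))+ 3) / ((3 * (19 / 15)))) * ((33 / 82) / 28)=4785 / 388024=0.01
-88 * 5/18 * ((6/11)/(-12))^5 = 5/1054152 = 0.00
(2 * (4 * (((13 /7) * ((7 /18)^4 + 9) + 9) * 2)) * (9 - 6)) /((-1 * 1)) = -18926893 /15309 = -1236.32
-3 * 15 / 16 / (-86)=45 / 1376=0.03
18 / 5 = 3.60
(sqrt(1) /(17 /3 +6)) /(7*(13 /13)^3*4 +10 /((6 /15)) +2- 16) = 1 /455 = 0.00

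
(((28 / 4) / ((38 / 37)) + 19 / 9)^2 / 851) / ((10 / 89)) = 829552001 / 995363640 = 0.83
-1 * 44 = -44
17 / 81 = 0.21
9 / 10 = 0.90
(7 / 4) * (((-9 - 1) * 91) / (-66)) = 3185 / 132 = 24.13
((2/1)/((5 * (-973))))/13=-2/63245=-0.00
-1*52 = -52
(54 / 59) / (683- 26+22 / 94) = 1269 / 911255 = 0.00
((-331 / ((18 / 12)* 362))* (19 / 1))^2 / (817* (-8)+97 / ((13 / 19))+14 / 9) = -514169773 / 24503360623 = -0.02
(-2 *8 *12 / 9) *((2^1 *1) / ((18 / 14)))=-896 / 27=-33.19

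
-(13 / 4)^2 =-169 / 16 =-10.56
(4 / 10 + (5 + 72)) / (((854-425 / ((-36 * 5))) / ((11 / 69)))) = 51084 / 3545335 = 0.01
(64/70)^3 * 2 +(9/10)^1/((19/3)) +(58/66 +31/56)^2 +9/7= 284335249889/56776104000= 5.01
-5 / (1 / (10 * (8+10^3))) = -50400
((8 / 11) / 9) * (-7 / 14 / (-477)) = 4 / 47223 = 0.00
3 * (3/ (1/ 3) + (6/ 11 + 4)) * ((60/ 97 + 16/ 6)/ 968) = 35611/ 258214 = 0.14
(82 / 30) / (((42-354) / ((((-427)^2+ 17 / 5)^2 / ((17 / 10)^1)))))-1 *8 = -8519058320801 / 49725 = -171323445.37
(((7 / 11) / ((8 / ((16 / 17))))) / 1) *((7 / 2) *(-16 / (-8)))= 98 / 187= 0.52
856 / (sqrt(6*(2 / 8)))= 856*sqrt(6) / 3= 698.92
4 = 4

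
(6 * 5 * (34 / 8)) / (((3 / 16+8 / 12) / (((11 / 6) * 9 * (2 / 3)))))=67320 / 41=1641.95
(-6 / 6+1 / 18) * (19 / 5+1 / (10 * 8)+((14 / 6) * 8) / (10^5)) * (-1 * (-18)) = -9722351 / 150000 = -64.82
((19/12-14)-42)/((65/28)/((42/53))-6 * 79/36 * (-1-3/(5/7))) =-319970/419809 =-0.76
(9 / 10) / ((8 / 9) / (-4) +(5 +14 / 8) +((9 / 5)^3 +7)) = 4050 / 87119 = 0.05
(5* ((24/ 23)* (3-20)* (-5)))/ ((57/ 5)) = 17000/ 437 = 38.90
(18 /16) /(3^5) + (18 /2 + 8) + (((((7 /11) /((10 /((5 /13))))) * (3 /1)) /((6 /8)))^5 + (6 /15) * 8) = 1304833295095123 /64580877658440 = 20.20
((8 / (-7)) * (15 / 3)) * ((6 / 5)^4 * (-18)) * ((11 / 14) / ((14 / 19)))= 9751104 / 42875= 227.43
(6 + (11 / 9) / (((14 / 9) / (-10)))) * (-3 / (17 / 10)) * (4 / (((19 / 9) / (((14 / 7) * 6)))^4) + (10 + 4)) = 212947830420 / 15508199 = 13731.31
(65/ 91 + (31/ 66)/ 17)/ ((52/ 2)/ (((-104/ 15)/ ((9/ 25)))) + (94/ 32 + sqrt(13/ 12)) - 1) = -10954760/ 18552457 + 9323200 * sqrt(39)/ 55657371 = 0.46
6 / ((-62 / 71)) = -213 / 31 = -6.87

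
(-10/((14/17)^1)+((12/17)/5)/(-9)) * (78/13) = -43406/595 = -72.95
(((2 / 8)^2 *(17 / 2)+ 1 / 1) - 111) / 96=-3503 / 3072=-1.14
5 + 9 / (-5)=16 / 5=3.20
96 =96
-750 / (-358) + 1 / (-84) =2.08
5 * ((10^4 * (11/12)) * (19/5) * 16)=8360000/3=2786666.67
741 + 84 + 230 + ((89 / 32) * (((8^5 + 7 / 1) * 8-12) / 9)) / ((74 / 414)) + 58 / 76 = 2555257083 / 5624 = 454348.70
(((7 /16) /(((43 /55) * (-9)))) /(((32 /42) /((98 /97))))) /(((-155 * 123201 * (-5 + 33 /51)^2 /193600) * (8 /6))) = 23089156475 /697861987643808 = 0.00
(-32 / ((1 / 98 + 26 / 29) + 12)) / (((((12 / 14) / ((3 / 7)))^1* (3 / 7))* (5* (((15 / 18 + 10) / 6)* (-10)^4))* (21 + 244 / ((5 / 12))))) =-79576 / 1506557446875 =-0.00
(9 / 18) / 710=1 / 1420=0.00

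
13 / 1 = 13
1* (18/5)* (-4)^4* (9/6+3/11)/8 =11232/55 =204.22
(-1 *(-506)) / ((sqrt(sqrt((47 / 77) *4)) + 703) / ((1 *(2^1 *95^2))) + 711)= 506 / (sqrt(2) *47^(1 / 4) *77^(3 / 4) / 1389850 + 675487 / 950)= 0.71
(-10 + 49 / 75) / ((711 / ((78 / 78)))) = -701 / 53325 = -0.01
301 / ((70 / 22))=473 / 5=94.60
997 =997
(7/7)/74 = 1/74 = 0.01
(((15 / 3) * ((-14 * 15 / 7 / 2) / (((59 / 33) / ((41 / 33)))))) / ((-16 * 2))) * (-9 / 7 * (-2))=4.19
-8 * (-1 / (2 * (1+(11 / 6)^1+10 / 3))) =24 / 37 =0.65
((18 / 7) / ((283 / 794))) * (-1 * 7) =-50.50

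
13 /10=1.30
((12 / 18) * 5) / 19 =10 / 57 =0.18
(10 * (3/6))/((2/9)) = 45/2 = 22.50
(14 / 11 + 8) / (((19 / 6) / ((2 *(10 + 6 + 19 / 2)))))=31212 / 209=149.34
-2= -2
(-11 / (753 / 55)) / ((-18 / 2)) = 605 / 6777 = 0.09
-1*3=-3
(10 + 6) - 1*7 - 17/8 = 55/8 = 6.88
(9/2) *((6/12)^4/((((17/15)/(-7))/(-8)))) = 945/68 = 13.90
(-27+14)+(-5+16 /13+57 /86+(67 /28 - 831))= -13221457 /15652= -844.71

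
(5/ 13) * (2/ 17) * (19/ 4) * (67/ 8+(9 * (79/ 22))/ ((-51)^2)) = 1.80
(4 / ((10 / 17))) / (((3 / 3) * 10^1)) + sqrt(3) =17 / 25 + sqrt(3) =2.41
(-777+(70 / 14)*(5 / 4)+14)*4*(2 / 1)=-6054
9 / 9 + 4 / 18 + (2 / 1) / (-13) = 125 / 117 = 1.07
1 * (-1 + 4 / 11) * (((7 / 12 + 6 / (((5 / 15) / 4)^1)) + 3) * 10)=-31745 / 66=-480.98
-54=-54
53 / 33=1.61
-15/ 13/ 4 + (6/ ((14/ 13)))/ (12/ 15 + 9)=4995/ 17836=0.28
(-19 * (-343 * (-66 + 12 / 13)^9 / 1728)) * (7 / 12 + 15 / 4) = -279071826934838753610626328 / 815730721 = -342112684677029288.46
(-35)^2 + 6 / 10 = 6128 / 5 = 1225.60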